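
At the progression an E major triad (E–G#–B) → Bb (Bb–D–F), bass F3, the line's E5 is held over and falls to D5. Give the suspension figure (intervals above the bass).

At the second chord the bass is F3. The suspended E5 lies a seventh above the bass; after resolving down by step to D5, the interval above the bass becomes a sixth.
Suspension figures are named by those two intervals: 7–6.

7–6 suspension.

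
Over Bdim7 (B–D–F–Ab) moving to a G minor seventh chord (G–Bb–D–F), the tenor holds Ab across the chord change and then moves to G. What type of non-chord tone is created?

The harmony at that moment is G minor seventh chord (G, Bb, D, F); Ab is not a chord tone.
It is held over (the same pitch as the preceding Ab) and left by step down to G.
Held over from the previous chord and resolving down by step — a suspension.

Ab is a suspension.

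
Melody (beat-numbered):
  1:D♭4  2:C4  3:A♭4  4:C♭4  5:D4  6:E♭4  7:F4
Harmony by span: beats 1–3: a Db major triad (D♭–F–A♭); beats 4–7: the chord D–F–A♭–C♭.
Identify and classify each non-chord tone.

C4 (beat 2) — escape tone; E♭4 (beat 6) — passing tone.

The harmony at that moment is D♭ major triad (D♭, F, A♭); C4 is not a chord tone.
It is approached by step down from D♭4 and left by leap up to A♭4.
Step in, leap out — an escape tone.
The harmony at that moment is D diminished seventh chord (D, F, A♭, C♭); E♭4 is not a chord tone.
It is approached by step up from D4 and left by step up to F4.
Step in, step out in the same direction — a passing tone.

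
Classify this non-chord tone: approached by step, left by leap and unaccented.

Escape tone.

Approach: by step. Departure: by leap. Metric position: weak.
Step in, leap out, from a weak position — an escape tone (échappée). (It is the mirror image of the appoggiatura, which leaps in and steps out on a strong beat.)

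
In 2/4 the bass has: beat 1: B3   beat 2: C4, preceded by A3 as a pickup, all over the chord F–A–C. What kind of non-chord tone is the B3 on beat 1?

The harmony at that moment is F major triad (F, A, C); B3 is not a chord tone.
It is approached by step up from A3 and left by step up to C4.
Step in, step out in the same direction — a passing tone.

Passing tone.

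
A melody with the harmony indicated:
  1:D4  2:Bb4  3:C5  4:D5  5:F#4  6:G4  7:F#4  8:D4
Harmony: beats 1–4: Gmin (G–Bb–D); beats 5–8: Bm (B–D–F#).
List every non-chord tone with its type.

C5 (beat 3) — passing tone; G4 (beat 6) — neighbor tone.

The harmony at that moment is G minor triad (G, Bb, D); C5 is not a chord tone.
It is approached by step up from Bb4 and left by step up to D5.
Step in, step out in the same direction — a passing tone.
The harmony at that moment is B minor triad (B, D, F#); G4 is not a chord tone.
It is approached by step up from F#4 and left by step down to F#4.
Step away and step back to the same note — a neighbor tone (upper neighbor).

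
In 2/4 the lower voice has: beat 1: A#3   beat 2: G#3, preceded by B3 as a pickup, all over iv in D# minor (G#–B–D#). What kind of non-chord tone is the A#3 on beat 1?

The harmony at that moment is G# minor triad (G#, B, D#); A#3 is not a chord tone.
It is approached by step down from B3 and left by step down to G#3.
Step in, step out in the same direction — a passing tone.

Passing tone.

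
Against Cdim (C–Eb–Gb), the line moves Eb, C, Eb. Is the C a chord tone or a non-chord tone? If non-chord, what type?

Chord tone (the root of C diminished triad).

C diminished triad contains C, Eb, Gb; C is the root, so it is a chord tone.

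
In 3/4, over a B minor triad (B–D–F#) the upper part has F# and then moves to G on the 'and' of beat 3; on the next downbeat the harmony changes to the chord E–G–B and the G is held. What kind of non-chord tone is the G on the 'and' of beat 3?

Anticipation.

The harmony at that moment is B minor triad (B, D, F#); G is not a chord tone.
It is approached by step up from F# and then sustained as the same pitch into the next harmony.
Arriving early and becoming a chord tone when the harmony changes — an anticipation.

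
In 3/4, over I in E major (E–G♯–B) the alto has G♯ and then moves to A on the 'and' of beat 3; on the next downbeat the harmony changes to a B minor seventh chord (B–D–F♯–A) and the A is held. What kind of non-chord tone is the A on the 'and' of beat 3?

Anticipation.

The harmony at that moment is E major triad (E, G♯, B); A is not a chord tone.
It is approached by step up from G♯ and then sustained as the same pitch into the next harmony.
Arriving early and becoming a chord tone when the harmony changes — an anticipation.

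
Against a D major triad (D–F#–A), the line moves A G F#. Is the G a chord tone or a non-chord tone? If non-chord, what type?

Non-chord tone — a passing tone.

The harmony at that moment is D major triad (D, F#, A); G is not a chord tone.
It is approached by step down from A and left by step down to F#.
Step in, step out in the same direction — a passing tone.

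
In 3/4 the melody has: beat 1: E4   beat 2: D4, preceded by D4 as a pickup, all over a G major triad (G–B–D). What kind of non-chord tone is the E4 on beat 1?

The harmony at that moment is G major triad (G, B, D); E4 is not a chord tone.
It is approached by step up from D4 and left by step down to D4.
Step away and step back to the same note — a neighbor tone (upper neighbor).

Upper neighbor tone.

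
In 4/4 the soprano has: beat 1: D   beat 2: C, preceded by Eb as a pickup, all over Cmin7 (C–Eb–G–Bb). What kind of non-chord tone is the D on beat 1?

The harmony at that moment is C minor seventh chord (C, Eb, G, Bb); D is not a chord tone.
It is approached by step down from Eb and left by step down to C.
Step in, step out in the same direction — a passing tone.

Passing tone.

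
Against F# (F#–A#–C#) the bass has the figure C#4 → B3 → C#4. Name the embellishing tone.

B3 is a neighbor tone.

The harmony at that moment is F# major triad (F#, A#, C#); B3 is not a chord tone.
It is approached by step down from C#4 and left by step up to C#4.
Step away and step back to the same note — a neighbor tone (lower neighbor).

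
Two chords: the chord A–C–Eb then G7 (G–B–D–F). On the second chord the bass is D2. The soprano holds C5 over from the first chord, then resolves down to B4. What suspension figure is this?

7–6 suspension.

At the second chord the bass is D2. The suspended C5 lies a seventh above the bass; after resolving down by step to B4, the interval above the bass becomes a sixth.
Suspension figures are named by those two intervals: 7–6.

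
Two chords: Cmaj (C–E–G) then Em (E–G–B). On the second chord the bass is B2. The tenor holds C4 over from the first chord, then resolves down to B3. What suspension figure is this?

At the second chord the bass is B2. The suspended C4 lies a ninth above the bass; after resolving down by step to B3, the interval above the bass becomes an octave.
Suspension figures are named by those two intervals: 9–8.

9–8 suspension.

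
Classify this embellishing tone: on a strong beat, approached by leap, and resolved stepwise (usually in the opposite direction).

Appoggiatura.

Approach: by leap. Departure: by step. Metric position: strong.
Leap in, step out, in a metrically strong position — an appoggiatura. (It is the mirror image of the escape tone, which steps in and leaps out from a weak position.)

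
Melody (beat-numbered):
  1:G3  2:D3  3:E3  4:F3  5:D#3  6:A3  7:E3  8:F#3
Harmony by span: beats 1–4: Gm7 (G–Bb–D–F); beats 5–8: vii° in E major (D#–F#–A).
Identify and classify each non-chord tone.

The harmony at that moment is G minor seventh chord (G, Bb, D, F); E3 is not a chord tone.
It is approached by step up from D3 and left by step up to F3.
Step in, step out in the same direction — a passing tone.
The harmony at that moment is D# diminished triad (D#, F#, A); E3 is not a chord tone.
It is approached by leap down from A3 and left by step up to F#3.
Leap in, step out — an appoggiatura.

E3 (beat 3) — passing tone; E3 (beat 7) — appoggiatura.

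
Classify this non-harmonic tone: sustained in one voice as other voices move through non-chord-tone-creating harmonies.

Approach: none. Departure: none — a single pitch is sustained while the chords change around it, passing through harmonies that do not contain it.
No melodic motion at all; the dissonance is created entirely by the moving harmonies against the stationary note — a pedal tone (pedal point).

Pedal tone.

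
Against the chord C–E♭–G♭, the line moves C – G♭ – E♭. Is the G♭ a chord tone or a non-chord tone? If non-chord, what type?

Chord tone (the fifth of C diminished triad).

C diminished triad contains C, E♭, G♭; G♭ is the fifth, so it is a chord tone.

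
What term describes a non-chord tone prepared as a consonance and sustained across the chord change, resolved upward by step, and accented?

Approach: by preparation — the pitch is first a chord tone, then held (tied or repeated) while the harmony changes under it. Departure: up by step. Metric position: strong.
A prepared dissonance that resolves upward by step — a retardation. (The same figure resolving downward would be a suspension.)

Retardation.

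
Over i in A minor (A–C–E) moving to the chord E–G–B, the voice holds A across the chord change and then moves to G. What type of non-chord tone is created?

A is a suspension.

The harmony at that moment is E minor triad (E, G, B); A is not a chord tone.
It is held over (the same pitch as the preceding A) and left by step down to G.
Held over from the previous chord and resolving down by step — a suspension.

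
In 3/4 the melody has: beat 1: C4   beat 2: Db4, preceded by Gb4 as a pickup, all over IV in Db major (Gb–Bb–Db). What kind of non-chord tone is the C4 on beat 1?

The harmony at that moment is Gb major triad (Gb, Bb, Db); C4 is not a chord tone.
It is approached by leap down from Gb4 and left by step up to Db4.
Leap in, step out, metrically accented — an appoggiatura.

Appoggiatura.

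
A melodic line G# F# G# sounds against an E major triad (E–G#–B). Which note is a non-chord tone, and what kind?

F# is a neighbor tone.

The harmony at that moment is E major triad (E, G#, B); F# is not a chord tone.
It is approached by step down from G# and left by step up to G#.
Step away and step back to the same note — a neighbor tone (lower neighbor).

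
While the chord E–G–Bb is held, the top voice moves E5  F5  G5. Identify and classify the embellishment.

F5 is a passing tone.

The harmony at that moment is E diminished triad (E, G, Bb); F5 is not a chord tone.
It is approached by step up from E5 and left by step up to G5.
Step in, step out in the same direction — a passing tone.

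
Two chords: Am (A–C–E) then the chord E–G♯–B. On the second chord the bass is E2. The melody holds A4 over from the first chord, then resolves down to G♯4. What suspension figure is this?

4–3 suspension.

At the second chord the bass is E2. The suspended A4 lies a fourth above the bass; after resolving down by step to G♯4, the interval above the bass becomes a third.
Suspension figures are named by those two intervals: 4–3.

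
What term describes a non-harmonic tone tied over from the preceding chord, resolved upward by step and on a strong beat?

Retardation.

Approach: by preparation — the pitch is first a chord tone, then held (tied or repeated) while the harmony changes under it. Departure: up by step. Metric position: strong.
A prepared dissonance that resolves upward by step — a retardation. (The same figure resolving downward would be a suspension.)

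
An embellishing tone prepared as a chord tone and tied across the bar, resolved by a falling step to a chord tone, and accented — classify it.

Approach: by preparation — the pitch is first a chord tone, then held (tied or repeated) while the harmony changes under it. Departure: down by step. Metric position: strong.
A prepared dissonance that resolves downward by step — a suspension. (The same figure resolving upward would be a retardation.)

Suspension.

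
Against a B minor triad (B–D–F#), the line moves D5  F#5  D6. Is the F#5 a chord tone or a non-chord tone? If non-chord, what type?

Chord tone (the fifth of B minor triad).

B minor triad contains B, D, F#; F# is the fifth, so it is a chord tone.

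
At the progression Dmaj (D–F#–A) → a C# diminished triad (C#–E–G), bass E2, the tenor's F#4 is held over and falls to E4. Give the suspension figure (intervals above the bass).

At the second chord the bass is E2. The suspended F#4 lies a ninth above the bass; after resolving down by step to E4, the interval above the bass becomes an octave.
Suspension figures are named by those two intervals: 9–8.

9–8 suspension.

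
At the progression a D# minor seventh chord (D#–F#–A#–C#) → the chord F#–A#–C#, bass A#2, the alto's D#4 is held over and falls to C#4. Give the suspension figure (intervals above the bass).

4–3 suspension.

At the second chord the bass is A#2. The suspended D#4 lies a fourth above the bass; after resolving down by step to C#4, the interval above the bass becomes a third.
Suspension figures are named by those two intervals: 4–3.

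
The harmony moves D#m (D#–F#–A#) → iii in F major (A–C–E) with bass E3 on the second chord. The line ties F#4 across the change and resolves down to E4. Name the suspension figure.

At the second chord the bass is E3. The suspended F#4 lies a ninth above the bass; after resolving down by step to E4, the interval above the bass becomes an octave.
Suspension figures are named by those two intervals: 9–8.

9–8 suspension.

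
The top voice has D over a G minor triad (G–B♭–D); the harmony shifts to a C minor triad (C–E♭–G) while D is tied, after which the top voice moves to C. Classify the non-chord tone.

D is a suspension.

The harmony at that moment is C minor triad (C, E♭, G); D is not a chord tone.
It is held over (the same pitch as the preceding D) and left by step down to C.
Held over from the previous chord and resolving down by step — a suspension.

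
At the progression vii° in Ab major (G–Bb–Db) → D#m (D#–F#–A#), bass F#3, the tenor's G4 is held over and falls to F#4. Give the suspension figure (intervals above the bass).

9–8 suspension.

At the second chord the bass is F#3. The suspended G4 lies a ninth above the bass; after resolving down by step to F#4, the interval above the bass becomes an octave.
Suspension figures are named by those two intervals: 9–8.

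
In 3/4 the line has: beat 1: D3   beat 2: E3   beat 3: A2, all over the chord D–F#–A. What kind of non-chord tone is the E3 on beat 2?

The harmony at that moment is D major triad (D, F#, A); E3 is not a chord tone.
It is approached by step up from D3 and left by leap down to A2.
Step in, leap out, on a weak beat — an escape tone.

Escape tone.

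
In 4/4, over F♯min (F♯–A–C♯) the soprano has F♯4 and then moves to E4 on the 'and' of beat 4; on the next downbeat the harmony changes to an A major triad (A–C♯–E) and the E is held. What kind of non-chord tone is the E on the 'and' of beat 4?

Anticipation.

The harmony at that moment is F♯ minor triad (F♯, A, C♯); E4 is not a chord tone.
It is approached by step down from F♯4 and then sustained as the same pitch into the next harmony.
Arriving early and becoming a chord tone when the harmony changes — an anticipation.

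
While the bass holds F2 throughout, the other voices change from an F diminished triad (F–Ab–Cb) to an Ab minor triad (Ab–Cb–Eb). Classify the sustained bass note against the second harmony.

Pedal tone (pedal point).

The harmony at that moment is Ab minor triad (Ab, Cb, Eb); F2 is not a chord tone.
It is held over (the same pitch as the preceding F2) and then sustained as the same pitch into the next harmony.
Sustained through a change of harmony — a pedal tone.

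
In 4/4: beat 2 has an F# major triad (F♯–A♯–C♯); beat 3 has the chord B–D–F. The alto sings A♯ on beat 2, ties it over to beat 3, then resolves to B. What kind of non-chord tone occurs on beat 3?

Retardation.

The harmony at that moment is B diminished triad (B, D, F); A♯ is not a chord tone.
It is held over (the same pitch as the preceding A♯) and left by step up to B.
Held over from the previous chord and resolving up by step — a retardation.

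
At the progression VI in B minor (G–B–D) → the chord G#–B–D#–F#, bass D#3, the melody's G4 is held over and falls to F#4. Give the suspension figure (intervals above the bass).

At the second chord the bass is D#3. The suspended G4 lies a fourth above the bass; after resolving down by step to F#4, the interval above the bass becomes a third.
Suspension figures are named by those two intervals: 4–3.

4–3 suspension.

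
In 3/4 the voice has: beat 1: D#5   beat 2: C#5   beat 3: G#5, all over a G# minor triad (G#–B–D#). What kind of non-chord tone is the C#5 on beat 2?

The harmony at that moment is G# minor triad (G#, B, D#); C#5 is not a chord tone.
It is approached by step down from D#5 and left by leap up to G#5.
Step in, leap out, on a weak beat — an escape tone.

Escape tone.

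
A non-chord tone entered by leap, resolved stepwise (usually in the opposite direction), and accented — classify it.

Approach: by leap. Departure: by step. Metric position: strong.
Leap in, step out, in a metrically strong position — an appoggiatura. (It is the mirror image of the escape tone, which steps in and leaps out from a weak position.)

Appoggiatura.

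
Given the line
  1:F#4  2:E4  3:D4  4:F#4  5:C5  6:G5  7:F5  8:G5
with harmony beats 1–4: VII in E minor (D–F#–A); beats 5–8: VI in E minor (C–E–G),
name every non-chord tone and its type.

E4 (beat 2) — passing tone; F5 (beat 7) — neighbor tone.

The harmony at that moment is D major triad (D, F#, A); E4 is not a chord tone.
It is approached by step down from F#4 and left by step down to D4.
Step in, step out in the same direction — a passing tone.
The harmony at that moment is C major triad (C, E, G); F5 is not a chord tone.
It is approached by step down from G5 and left by step up to G5.
Step away and step back to the same note — a neighbor tone (lower neighbor).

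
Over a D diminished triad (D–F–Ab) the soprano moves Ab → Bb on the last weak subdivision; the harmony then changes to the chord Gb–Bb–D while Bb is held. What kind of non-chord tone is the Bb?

The harmony at that moment is D diminished triad (D, F, Ab); Bb is not a chord tone.
It is approached by step up from Ab and then sustained as the same pitch into the next harmony.
Arriving early and becoming a chord tone when the harmony changes — an anticipation.

Bb is an anticipation.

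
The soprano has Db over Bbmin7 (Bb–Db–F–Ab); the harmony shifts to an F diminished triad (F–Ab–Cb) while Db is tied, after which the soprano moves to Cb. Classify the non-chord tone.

Db is a suspension.

The harmony at that moment is F diminished triad (F, Ab, Cb); Db is not a chord tone.
It is held over (the same pitch as the preceding Db) and left by step down to Cb.
Held over from the previous chord and resolving down by step — a suspension.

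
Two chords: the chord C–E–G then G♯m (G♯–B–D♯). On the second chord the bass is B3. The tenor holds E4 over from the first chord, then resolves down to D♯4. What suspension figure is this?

4–3 suspension.

At the second chord the bass is B3. The suspended E4 lies a fourth above the bass; after resolving down by step to D♯4, the interval above the bass becomes a third.
Suspension figures are named by those two intervals: 4–3.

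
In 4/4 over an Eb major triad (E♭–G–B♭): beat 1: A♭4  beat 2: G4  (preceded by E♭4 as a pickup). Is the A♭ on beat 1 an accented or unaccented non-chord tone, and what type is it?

Accented appoggiatura.

The harmony at that moment is E♭ major triad (E♭, G, B♭); A♭4 is not a chord tone.
It is approached by leap up from E♭4 and left by step down to G4.
Leap in, step out — an appoggiatura.
It falls on the downbeat, so it is accented.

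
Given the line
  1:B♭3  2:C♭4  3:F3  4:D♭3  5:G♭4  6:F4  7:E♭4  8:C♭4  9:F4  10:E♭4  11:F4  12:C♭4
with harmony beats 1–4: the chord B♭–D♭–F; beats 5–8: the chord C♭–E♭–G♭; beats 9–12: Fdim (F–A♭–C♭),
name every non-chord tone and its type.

The harmony at that moment is B♭ minor triad (B♭, D♭, F); C♭4 is not a chord tone.
It is approached by step up from B♭3 and left by leap down to F3.
Step in, leap out — an escape tone.
The harmony at that moment is C♭ major triad (C♭, E♭, G♭); F4 is not a chord tone.
It is approached by step down from G♭4 and left by step down to E♭4.
Step in, step out in the same direction — a passing tone.
The harmony at that moment is F diminished triad (F, A♭, C♭); E♭4 is not a chord tone.
It is approached by step down from F4 and left by step up to F4.
Step away and step back to the same note — a neighbor tone (lower neighbor).

C♭4 (beat 2) — escape tone; F4 (beat 6) — passing tone; E♭4 (beat 10) — neighbor tone.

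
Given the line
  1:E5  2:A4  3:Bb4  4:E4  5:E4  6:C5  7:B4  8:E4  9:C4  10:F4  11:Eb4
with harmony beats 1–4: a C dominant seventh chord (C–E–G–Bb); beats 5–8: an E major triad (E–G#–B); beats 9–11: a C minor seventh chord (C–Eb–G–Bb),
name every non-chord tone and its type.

The harmony at that moment is C dominant seventh chord (C, E, G, Bb); A4 is not a chord tone.
It is approached by leap down from E5 and left by step up to Bb4.
Leap in, step out — an appoggiatura.
The harmony at that moment is E major triad (E, G#, B); C5 is not a chord tone.
It is approached by leap up from E4 and left by step down to B4.
Leap in, step out — an appoggiatura.
The harmony at that moment is C minor seventh chord (C, Eb, G, Bb); F4 is not a chord tone.
It is approached by leap up from C4 and left by step down to Eb4.
Leap in, step out — an appoggiatura.

A4 (beat 2) — appoggiatura; C5 (beat 6) — appoggiatura; F4 (beat 10) — appoggiatura.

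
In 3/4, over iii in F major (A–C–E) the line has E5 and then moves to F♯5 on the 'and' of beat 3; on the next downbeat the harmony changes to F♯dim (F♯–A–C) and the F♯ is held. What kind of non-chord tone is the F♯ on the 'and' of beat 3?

Anticipation.

The harmony at that moment is A minor triad (A, C, E); F♯5 is not a chord tone.
It is approached by step up from E5 and then sustained as the same pitch into the next harmony.
Arriving early and becoming a chord tone when the harmony changes — an anticipation.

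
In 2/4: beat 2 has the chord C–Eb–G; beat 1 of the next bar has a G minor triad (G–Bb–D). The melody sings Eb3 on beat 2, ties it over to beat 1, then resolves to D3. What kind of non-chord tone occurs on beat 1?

The harmony at that moment is G minor triad (G, Bb, D); Eb3 is not a chord tone.
It is held over (the same pitch as the preceding Eb3) and left by step down to D3.
Held over from the previous chord and resolving down by step — a suspension.

Suspension.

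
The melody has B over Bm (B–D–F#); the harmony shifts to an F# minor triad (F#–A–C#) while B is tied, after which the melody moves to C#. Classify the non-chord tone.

B is a retardation.

The harmony at that moment is F# minor triad (F#, A, C#); B is not a chord tone.
It is held over (the same pitch as the preceding B) and left by step up to C#.
Held over from the previous chord and resolving up by step — a retardation.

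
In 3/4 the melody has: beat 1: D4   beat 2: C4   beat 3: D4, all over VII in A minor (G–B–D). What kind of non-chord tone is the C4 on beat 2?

Lower neighbor tone.

The harmony at that moment is G major triad (G, B, D); C4 is not a chord tone.
It is approached by step down from D4 and left by step up to D4.
Step away and step back to the same note — a neighbor tone (lower neighbor).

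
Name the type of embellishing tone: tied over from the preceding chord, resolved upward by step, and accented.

Retardation.

Approach: by preparation — the pitch is first a chord tone, then held (tied or repeated) while the harmony changes under it. Departure: up by step. Metric position: strong.
A prepared dissonance that resolves upward by step — a retardation. (The same figure resolving downward would be a suspension.)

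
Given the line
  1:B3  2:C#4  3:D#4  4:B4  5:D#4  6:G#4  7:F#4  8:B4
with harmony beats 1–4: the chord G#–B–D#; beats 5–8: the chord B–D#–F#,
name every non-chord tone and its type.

The harmony at that moment is G# minor triad (G#, B, D#); C#4 is not a chord tone.
It is approached by step up from B3 and left by step up to D#4.
Step in, step out in the same direction — a passing tone.
The harmony at that moment is B major triad (B, D#, F#); G#4 is not a chord tone.
It is approached by leap up from D#4 and left by step down to F#4.
Leap in, step out — an appoggiatura.

C#4 (beat 2) — passing tone; G#4 (beat 6) — appoggiatura.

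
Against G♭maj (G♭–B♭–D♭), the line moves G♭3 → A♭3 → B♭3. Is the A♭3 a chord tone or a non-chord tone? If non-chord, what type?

Non-chord tone — a passing tone.

The harmony at that moment is G♭ major triad (G♭, B♭, D♭); A♭3 is not a chord tone.
It is approached by step up from G♭3 and left by step up to B♭3.
Step in, step out in the same direction — a passing tone.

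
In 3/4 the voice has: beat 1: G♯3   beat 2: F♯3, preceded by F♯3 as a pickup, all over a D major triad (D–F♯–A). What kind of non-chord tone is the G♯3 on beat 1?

Upper neighbor tone.

The harmony at that moment is D major triad (D, F♯, A); G♯3 is not a chord tone.
It is approached by step up from F♯3 and left by step down to F♯3.
Step away and step back to the same note — a neighbor tone (upper neighbor).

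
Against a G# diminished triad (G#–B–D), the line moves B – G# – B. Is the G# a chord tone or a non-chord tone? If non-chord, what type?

Chord tone (the root of G# diminished triad).

G# diminished triad contains G#, B, D; G# is the root, so it is a chord tone.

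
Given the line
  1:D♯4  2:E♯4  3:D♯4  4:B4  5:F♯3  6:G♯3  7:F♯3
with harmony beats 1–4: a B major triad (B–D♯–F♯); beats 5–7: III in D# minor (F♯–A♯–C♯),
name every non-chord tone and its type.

E♯4 (beat 2) — neighbor tone; G♯3 (beat 6) — neighbor tone.

The harmony at that moment is B major triad (B, D♯, F♯); E♯4 is not a chord tone.
It is approached by step up from D♯4 and left by step down to D♯4.
Step away and step back to the same note — a neighbor tone (upper neighbor).
The harmony at that moment is F♯ major triad (F♯, A♯, C♯); G♯3 is not a chord tone.
It is approached by step up from F♯3 and left by step down to F♯3.
Step away and step back to the same note — a neighbor tone (upper neighbor).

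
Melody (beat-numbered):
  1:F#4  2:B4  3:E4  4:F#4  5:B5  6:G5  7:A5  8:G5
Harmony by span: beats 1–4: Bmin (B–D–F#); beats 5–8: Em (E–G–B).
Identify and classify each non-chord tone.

The harmony at that moment is B minor triad (B, D, F#); E4 is not a chord tone.
It is approached by leap down from B4 and left by step up to F#4.
Leap in, step out — an appoggiatura.
The harmony at that moment is E minor triad (E, G, B); A5 is not a chord tone.
It is approached by step up from G5 and left by step down to G5.
Step away and step back to the same note — a neighbor tone (upper neighbor).

E4 (beat 3) — appoggiatura; A5 (beat 7) — neighbor tone.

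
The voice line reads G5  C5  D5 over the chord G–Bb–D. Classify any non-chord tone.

The harmony at that moment is G minor triad (G, Bb, D); C5 is not a chord tone.
It is approached by leap down from G5 and left by step up to D5.
Leap in, step out — an appoggiatura.

C5 is an appoggiatura.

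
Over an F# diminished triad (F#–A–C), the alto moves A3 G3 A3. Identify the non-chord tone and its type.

The harmony at that moment is F# diminished triad (F#, A, C); G3 is not a chord tone.
It is approached by step down from A3 and left by step up to A3.
Step away and step back to the same note — a neighbor tone (lower neighbor).

G3 is a neighbor tone.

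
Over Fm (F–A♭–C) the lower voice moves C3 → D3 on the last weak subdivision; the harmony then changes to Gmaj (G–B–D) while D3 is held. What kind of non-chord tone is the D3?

D3 is an anticipation.

The harmony at that moment is F minor triad (F, A♭, C); D3 is not a chord tone.
It is approached by step up from C3 and then sustained as the same pitch into the next harmony.
Arriving early and becoming a chord tone when the harmony changes — an anticipation.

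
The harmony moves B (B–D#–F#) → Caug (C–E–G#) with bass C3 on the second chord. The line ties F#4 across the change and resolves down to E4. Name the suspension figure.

4–3 suspension.

At the second chord the bass is C3. The suspended F#4 lies a fourth above the bass; after resolving down by step to E4, the interval above the bass becomes a third.
Suspension figures are named by those two intervals: 4–3.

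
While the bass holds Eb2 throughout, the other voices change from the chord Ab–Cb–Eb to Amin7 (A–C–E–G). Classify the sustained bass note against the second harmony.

Pedal tone (pedal point).

The harmony at that moment is A minor seventh chord (A, C, E, G); Eb2 is not a chord tone.
It is held over (the same pitch as the preceding Eb2) and then sustained as the same pitch into the next harmony.
Sustained through a change of harmony — a pedal tone.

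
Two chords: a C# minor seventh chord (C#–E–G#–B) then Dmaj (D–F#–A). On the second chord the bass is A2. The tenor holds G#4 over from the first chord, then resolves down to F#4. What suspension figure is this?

At the second chord the bass is A2. The suspended G#4 lies a seventh above the bass; after resolving down by step to F#4, the interval above the bass becomes a sixth.
Suspension figures are named by those two intervals: 7–6.

7–6 suspension.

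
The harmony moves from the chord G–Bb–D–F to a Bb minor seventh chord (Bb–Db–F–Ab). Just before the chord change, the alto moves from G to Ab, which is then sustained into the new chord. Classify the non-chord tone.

The harmony at that moment is G minor seventh chord (G, Bb, D, F); Ab is not a chord tone.
It is approached by step up from G and then sustained as the same pitch into the next harmony.
Arriving early and becoming a chord tone when the harmony changes — an anticipation.

Ab is an anticipation.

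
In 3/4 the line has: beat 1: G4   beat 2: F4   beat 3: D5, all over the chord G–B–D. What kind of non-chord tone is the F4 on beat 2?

Escape tone.

The harmony at that moment is G major triad (G, B, D); F4 is not a chord tone.
It is approached by step down from G4 and left by leap up to D5.
Step in, leap out, on a weak beat — an escape tone.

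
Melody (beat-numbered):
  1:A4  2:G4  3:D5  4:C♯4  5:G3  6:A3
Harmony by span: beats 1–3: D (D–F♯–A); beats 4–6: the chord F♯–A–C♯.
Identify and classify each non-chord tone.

G4 (beat 2) — escape tone; G3 (beat 5) — appoggiatura.

The harmony at that moment is D major triad (D, F♯, A); G4 is not a chord tone.
It is approached by step down from A4 and left by leap up to D5.
Step in, leap out — an escape tone.
The harmony at that moment is F♯ minor triad (F♯, A, C♯); G3 is not a chord tone.
It is approached by leap down from C♯4 and left by step up to A3.
Leap in, step out — an appoggiatura.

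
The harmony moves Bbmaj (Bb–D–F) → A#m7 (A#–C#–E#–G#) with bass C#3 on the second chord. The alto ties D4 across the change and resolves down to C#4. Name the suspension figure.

9–8 suspension.

At the second chord the bass is C#3. The suspended D4 lies a ninth above the bass; after resolving down by step to C#4, the interval above the bass becomes an octave.
Suspension figures are named by those two intervals: 9–8.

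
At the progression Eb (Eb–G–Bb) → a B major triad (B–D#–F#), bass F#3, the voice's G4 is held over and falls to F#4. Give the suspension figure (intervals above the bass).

At the second chord the bass is F#3. The suspended G4 lies a ninth above the bass; after resolving down by step to F#4, the interval above the bass becomes an octave.
Suspension figures are named by those two intervals: 9–8.

9–8 suspension.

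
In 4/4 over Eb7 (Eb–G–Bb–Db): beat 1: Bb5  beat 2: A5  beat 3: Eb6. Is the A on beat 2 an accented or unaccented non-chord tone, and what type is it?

Unaccented escape tone.

The harmony at that moment is Eb dominant seventh chord (Eb, G, Bb, Db); A5 is not a chord tone.
It is approached by step down from Bb5 and left by leap up to Eb6.
Step in, leap out — an escape tone.
It falls on a weak beat, so it is unaccented.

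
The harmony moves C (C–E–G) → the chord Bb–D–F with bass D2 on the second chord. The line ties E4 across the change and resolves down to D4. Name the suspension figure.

9–8 suspension.

At the second chord the bass is D2. The suspended E4 lies a ninth above the bass; after resolving down by step to D4, the interval above the bass becomes an octave.
Suspension figures are named by those two intervals: 9–8.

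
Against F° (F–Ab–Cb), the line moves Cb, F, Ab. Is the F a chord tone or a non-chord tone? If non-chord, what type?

Chord tone (the root of F diminished triad).

F diminished triad contains F, Ab, Cb; F is the root, so it is a chord tone.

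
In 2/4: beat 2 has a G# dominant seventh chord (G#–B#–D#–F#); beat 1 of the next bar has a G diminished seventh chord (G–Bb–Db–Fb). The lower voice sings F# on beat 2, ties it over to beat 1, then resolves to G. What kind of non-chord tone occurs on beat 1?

The harmony at that moment is G diminished seventh chord (G, Bb, Db, Fb); F# is not a chord tone.
It is held over (the same pitch as the preceding F#) and left by step up to G.
Held over from the previous chord and resolving up by step — a retardation.

Retardation.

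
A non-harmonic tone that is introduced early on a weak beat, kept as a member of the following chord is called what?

Anticipation.

Approach: ahead of the chord change (typically by step), so it is dissonant against the current harmony. Departure: none — the same pitch is restated or held and is a chord tone of the new harmony.
Dissonant first, consonant once the harmony catches up: the note simply arrives early — an anticipation. (The reverse timing, consonant first and dissonant after the change, would be a suspension or retardation.)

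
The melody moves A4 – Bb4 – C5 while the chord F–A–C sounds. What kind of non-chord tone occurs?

The harmony at that moment is F major triad (F, A, C); Bb4 is not a chord tone.
It is approached by step up from A4 and left by step up to C5.
Step in, step out in the same direction — a passing tone.

Bb4 is a passing tone.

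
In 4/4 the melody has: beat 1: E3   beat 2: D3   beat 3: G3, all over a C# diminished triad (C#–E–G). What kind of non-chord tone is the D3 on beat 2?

Escape tone.

The harmony at that moment is C# diminished triad (C#, E, G); D3 is not a chord tone.
It is approached by step down from E3 and left by leap up to G3.
Step in, leap out, on a weak beat — an escape tone.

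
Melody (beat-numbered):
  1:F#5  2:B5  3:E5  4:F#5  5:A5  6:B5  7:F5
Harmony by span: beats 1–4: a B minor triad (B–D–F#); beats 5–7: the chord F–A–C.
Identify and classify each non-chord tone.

The harmony at that moment is B minor triad (B, D, F#); E5 is not a chord tone.
It is approached by leap down from B5 and left by step up to F#5.
Leap in, step out — an appoggiatura.
The harmony at that moment is F major triad (F, A, C); B5 is not a chord tone.
It is approached by step up from A5 and left by leap down to F5.
Step in, leap out — an escape tone.

E5 (beat 3) — appoggiatura; B5 (beat 6) — escape tone.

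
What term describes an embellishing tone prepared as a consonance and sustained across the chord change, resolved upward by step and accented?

Retardation.

Approach: by preparation — the pitch is first a chord tone, then held (tied or repeated) while the harmony changes under it. Departure: up by step. Metric position: strong.
A prepared dissonance that resolves upward by step — a retardation. (The same figure resolving downward would be a suspension.)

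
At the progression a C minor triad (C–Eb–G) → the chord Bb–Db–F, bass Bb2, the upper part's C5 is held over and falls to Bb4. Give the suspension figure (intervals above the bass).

9–8 suspension.

At the second chord the bass is Bb2. The suspended C5 lies a ninth above the bass; after resolving down by step to Bb4, the interval above the bass becomes an octave.
Suspension figures are named by those two intervals: 9–8.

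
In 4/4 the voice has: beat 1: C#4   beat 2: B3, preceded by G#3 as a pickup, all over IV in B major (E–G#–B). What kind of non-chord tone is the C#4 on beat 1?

Appoggiatura.

The harmony at that moment is E major triad (E, G#, B); C#4 is not a chord tone.
It is approached by leap up from G#3 and left by step down to B3.
Leap in, step out, metrically accented — an appoggiatura.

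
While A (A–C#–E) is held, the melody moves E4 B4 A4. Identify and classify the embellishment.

The harmony at that moment is A major triad (A, C#, E); B4 is not a chord tone.
It is approached by leap up from E4 and left by step down to A4.
Leap in, step out — an appoggiatura.

B4 is an appoggiatura.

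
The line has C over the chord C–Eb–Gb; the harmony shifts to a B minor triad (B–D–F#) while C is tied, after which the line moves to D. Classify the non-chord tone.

The harmony at that moment is B minor triad (B, D, F#); C is not a chord tone.
It is held over (the same pitch as the preceding C) and left by step up to D.
Held over from the previous chord and resolving up by step — a retardation.

C is a retardation.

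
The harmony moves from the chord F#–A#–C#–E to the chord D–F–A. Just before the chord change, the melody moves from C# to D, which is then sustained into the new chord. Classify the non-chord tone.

D is an anticipation.

The harmony at that moment is F# dominant seventh chord (F#, A#, C#, E); D is not a chord tone.
It is approached by step up from C# and then sustained as the same pitch into the next harmony.
Arriving early and becoming a chord tone when the harmony changes — an anticipation.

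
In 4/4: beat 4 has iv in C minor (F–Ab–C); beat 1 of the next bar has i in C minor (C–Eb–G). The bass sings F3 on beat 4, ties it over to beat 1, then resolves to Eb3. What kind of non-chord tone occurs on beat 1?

Suspension.

The harmony at that moment is C minor triad (C, Eb, G); F3 is not a chord tone.
It is held over (the same pitch as the preceding F3) and left by step down to Eb3.
Held over from the previous chord and resolving down by step — a suspension.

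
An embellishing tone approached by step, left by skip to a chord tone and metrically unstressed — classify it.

Approach: by step. Departure: by leap. Metric position: weak.
Step in, leap out, from a weak position — an escape tone (échappée). (It is the mirror image of the appoggiatura, which leaps in and steps out on a strong beat.)

Escape tone.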